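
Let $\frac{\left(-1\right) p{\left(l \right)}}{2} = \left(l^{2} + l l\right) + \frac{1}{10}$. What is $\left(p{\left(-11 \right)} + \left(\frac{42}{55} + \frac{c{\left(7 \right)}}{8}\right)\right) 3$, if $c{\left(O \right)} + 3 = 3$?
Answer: $- \frac{79767}{55} \approx -1450.3$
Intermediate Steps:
$c{\left(O \right)} = 0$ ($c{\left(O \right)} = -3 + 3 = 0$)
$p{\left(l \right)} = - \frac{1}{5} - 4 l^{2}$ ($p{\left(l \right)} = - 2 \left(\left(l^{2} + l l\right) + \frac{1}{10}\right) = - 2 \left(\left(l^{2} + l^{2}\right) + \frac{1}{10}\right) = - 2 \left(2 l^{2} + \frac{1}{10}\right) = - 2 \left(\frac{1}{10} + 2 l^{2}\right) = - \frac{1}{5} - 4 l^{2}$)
$\left(p{\left(-11 \right)} + \left(\frac{42}{55} + \frac{c{\left(7 \right)}}{8}\right)\right) 3 = \left(\left(- \frac{1}{5} - 4 \left(-11\right)^{2}\right) + \left(\frac{42}{55} + \frac{0}{8}\right)\right) 3 = \left(\left(- \frac{1}{5} - 484\right) + \left(42 \cdot \frac{1}{55} + 0 \cdot \frac{1}{8}\right)\right) 3 = \left(\left(- \frac{1}{5} - 484\right) + \left(\frac{42}{55} + 0\right)\right) 3 = \left(- \frac{2421}{5} + \frac{42}{55}\right) 3 = \left(- \frac{26589}{55}\right) 3 = - \frac{79767}{55}$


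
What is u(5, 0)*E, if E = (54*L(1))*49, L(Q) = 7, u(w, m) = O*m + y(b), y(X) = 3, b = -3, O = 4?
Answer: 55566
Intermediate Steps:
u(w, m) = 3 + 4*m (u(w, m) = 4*m + 3 = 3 + 4*m)
E = 18522 (E = (54*7)*49 = 378*49 = 18522)
u(5, 0)*E = (3 + 4*0)*18522 = (3 + 0)*18522 = 3*18522 = 55566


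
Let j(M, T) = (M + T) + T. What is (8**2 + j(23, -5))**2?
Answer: 5929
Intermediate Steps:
j(M, T) = M + 2*T
(8**2 + j(23, -5))**2 = (8**2 + (23 + 2*(-5)))**2 = (64 + (23 - 10))**2 = (64 + 13)**2 = 77**2 = 5929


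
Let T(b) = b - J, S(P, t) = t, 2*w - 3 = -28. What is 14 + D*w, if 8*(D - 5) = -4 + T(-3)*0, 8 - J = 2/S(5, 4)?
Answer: -169/4 ≈ -42.250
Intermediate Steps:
w = -25/2 (w = 3/2 + (½)*(-28) = 3/2 - 14 = -25/2 ≈ -12.500)
J = 15/2 (J = 8 - 2/4 = 8 - 1*½ = 8 - ½ = 15/2 ≈ 7.5000)
T(b) = -15/2 + b (T(b) = b - 1*15/2 = b - 15/2 = -15/2 + b)
D = 9/2 (D = 5 + (-4 + (-15/2 - 3)*0)/8 = 5 + (-4 - 21/2*0)/8 = 5 + (-4 + 0)/8 = 5 + (⅛)*(-4) = 5 - ½ = 9/2 ≈ 4.5000)
14 + D*w = 14 + (9/2)*(-25/2) = 14 - 225/4 = -169/4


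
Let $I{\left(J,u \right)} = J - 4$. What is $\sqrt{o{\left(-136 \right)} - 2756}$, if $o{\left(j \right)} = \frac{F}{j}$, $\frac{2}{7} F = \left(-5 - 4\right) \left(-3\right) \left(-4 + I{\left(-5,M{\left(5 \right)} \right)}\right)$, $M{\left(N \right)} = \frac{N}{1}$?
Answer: $\frac{55 i \sqrt{4199}}{68} \approx 52.411 i$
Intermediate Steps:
$M{\left(N \right)} = N$ ($M{\left(N \right)} = N 1 = N$)
$I{\left(J,u \right)} = -4 + J$ ($I{\left(J,u \right)} = J - 4 = -4 + J$)
$F = - \frac{2457}{2}$ ($F = \frac{7 \left(-5 - 4\right) \left(-3\right) \left(-4 - 9\right)}{2} = \frac{7 \left(-9\right) \left(-3\right) \left(-4 - 9\right)}{2} = \frac{7 \cdot 27 \left(-13\right)}{2} = \frac{7}{2} \left(-351\right) = - \frac{2457}{2} \approx -1228.5$)
$o{\left(j \right)} = - \frac{2457}{2 j}$
$\sqrt{o{\left(-136 \right)} - 2756} = \sqrt{- \frac{2457}{2 \left(-136\right)} - 2756} = \sqrt{\left(- \frac{2457}{2}\right) \left(- \frac{1}{136}\right) - 2756} = \sqrt{\frac{2457}{272} - 2756} = \sqrt{- \frac{747175}{272}} = \frac{55 i \sqrt{4199}}{68}$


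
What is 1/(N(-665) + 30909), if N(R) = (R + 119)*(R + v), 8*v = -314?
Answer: 2/830859 ≈ 2.4071e-6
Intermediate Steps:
v = -157/4 (v = (⅛)*(-314) = -157/4 ≈ -39.250)
N(R) = (119 + R)*(-157/4 + R) (N(R) = (R + 119)*(R - 157/4) = (119 + R)*(-157/4 + R))
1/(N(-665) + 30909) = 1/((-18683/4 + (-665)² + (319/4)*(-665)) + 30909) = 1/((-18683/4 + 442225 - 212135/4) + 30909) = 1/(769041/2 + 30909) = 1/(830859/2) = 2/830859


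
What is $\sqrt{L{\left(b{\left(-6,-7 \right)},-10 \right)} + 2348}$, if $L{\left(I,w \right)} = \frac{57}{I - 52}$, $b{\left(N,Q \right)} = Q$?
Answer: $\frac{5 \sqrt{326801}}{59} \approx 48.446$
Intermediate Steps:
$L{\left(I,w \right)} = \frac{57}{-52 + I}$
$\sqrt{L{\left(b{\left(-6,-7 \right)},-10 \right)} + 2348} = \sqrt{\frac{57}{-52 - 7} + 2348} = \sqrt{\frac{57}{-59} + 2348} = \sqrt{57 \left(- \frac{1}{59}\right) + 2348} = \sqrt{- \frac{57}{59} + 2348} = \sqrt{\frac{138475}{59}} = \frac{5 \sqrt{326801}}{59}$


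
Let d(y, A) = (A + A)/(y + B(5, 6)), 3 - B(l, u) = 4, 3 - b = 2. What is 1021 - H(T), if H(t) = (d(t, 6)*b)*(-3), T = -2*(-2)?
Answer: 1033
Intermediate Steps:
b = 1 (b = 3 - 1*2 = 3 - 2 = 1)
B(l, u) = -1 (B(l, u) = 3 - 1*4 = 3 - 4 = -1)
T = 4
d(y, A) = 2*A/(-1 + y) (d(y, A) = (A + A)/(y - 1) = (2*A)/(-1 + y) = 2*A/(-1 + y))
H(t) = -36/(-1 + t) (H(t) = ((2*6/(-1 + t))*1)*(-3) = ((12/(-1 + t))*1)*(-3) = (12/(-1 + t))*(-3) = -36/(-1 + t))
1021 - H(T) = 1021 - (-36)/(-1 + 4) = 1021 - (-36)/3 = 1021 - 1*(-12) = 1021 + 12 = 1033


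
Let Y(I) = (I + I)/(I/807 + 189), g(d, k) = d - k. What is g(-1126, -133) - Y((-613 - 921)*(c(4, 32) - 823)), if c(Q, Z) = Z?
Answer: -473539071/195131 ≈ -2426.8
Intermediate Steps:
Y(I) = 2*I/(189 + I/807) (Y(I) = (2*I)/(I*(1/807) + 189) = (2*I)/(I/807 + 189) = (2*I)/(189 + I/807) = 2*I/(189 + I/807))
g(-1126, -133) - Y((-613 - 921)*(c(4, 32) - 823)) = (-1126 - 1*(-133)) - 1614*(-613 - 921)*(32 - 823)/(152523 + (-613 - 921)*(32 - 823)) = (-1126 + 133) - 1614*(-1534*(-791))/(152523 - 1534*(-791)) = -993 - 1614*1213394/(152523 + 1213394) = -993 - 1614*1213394/1365917 = -993 - 1*279773988/195131 = -993 - 279773988/195131 = -473539071/195131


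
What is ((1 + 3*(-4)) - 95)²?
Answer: 11236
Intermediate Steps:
((1 + 3*(-4)) - 95)² = ((1 - 12) - 95)² = (-11 - 95)² = (-106)² = 11236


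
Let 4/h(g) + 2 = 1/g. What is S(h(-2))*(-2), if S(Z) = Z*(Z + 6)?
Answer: 352/25 ≈ 14.080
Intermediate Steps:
h(g) = 4/(-2 + 1/g)
S(Z) = Z*(6 + Z)
S(h(-2))*(-2) = ((-4*(-2)/(-1 + 2*(-2)))*(6 - 4*(-2)/(-1 + 2*(-2))))*(-2) = ((-4*(-2)/(-1 - 4))*(6 - 4*(-2)/(-1 - 4)))*(-2) = ((-4*(-2)/(-5))*(6 - 4*(-2)/(-5)))*(-2) = ((-4*(-2)*(-⅕))*(6 - 4*(-2)*(-⅕)))*(-2) = -8*(6 - 8/5)/5*(-2) = -8/5*22/5*(-2) = -176/25*(-2) = 352/25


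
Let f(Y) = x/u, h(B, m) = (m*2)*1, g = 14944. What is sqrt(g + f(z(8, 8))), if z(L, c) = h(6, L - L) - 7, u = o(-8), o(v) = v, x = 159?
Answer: sqrt(238786)/4 ≈ 122.16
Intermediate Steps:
h(B, m) = 2*m (h(B, m) = (2*m)*1 = 2*m)
u = -8
z(L, c) = -7 (z(L, c) = 2*(L - L) - 7 = 2*0 - 7 = 0 - 7 = -7)
f(Y) = -159/8 (f(Y) = 159/(-8) = 159*(-1/8) = -159/8)
sqrt(g + f(z(8, 8))) = sqrt(14944 - 159/8) = sqrt(119393/8) = sqrt(238786)/4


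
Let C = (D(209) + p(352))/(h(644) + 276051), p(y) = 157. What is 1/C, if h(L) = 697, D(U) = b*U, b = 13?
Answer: 138374/1437 ≈ 96.294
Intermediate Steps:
D(U) = 13*U
C = 1437/138374 (C = (13*209 + 157)/(697 + 276051) = (2717 + 157)/276748 = 2874*(1/276748) = 1437/138374 ≈ 0.010385)
1/C = 1/(1437/138374) = 138374/1437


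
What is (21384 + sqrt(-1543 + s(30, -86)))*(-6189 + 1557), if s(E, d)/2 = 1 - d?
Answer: -99050688 - 171384*I ≈ -9.9051e+7 - 1.7138e+5*I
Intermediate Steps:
s(E, d) = 2 - 2*d (s(E, d) = 2*(1 - d) = 2 - 2*d)
(21384 + sqrt(-1543 + s(30, -86)))*(-6189 + 1557) = (21384 + sqrt(-1543 + (2 - 2*(-86))))*(-6189 + 1557) = (21384 + sqrt(-1543 + (2 + 172)))*(-4632) = (21384 + sqrt(-1543 + 174))*(-4632) = (21384 + sqrt(-1369))*(-4632) = (21384 + 37*I)*(-4632) = -99050688 - 171384*I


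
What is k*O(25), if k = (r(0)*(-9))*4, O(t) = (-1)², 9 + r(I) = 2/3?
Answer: 300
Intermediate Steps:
r(I) = -25/3 (r(I) = -9 + 2/3 = -9 + 2*(⅓) = -9 + ⅔ = -25/3)
O(t) = 1
k = 300 (k = -25/3*(-9)*4 = 75*4 = 300)
k*O(25) = 300*1 = 300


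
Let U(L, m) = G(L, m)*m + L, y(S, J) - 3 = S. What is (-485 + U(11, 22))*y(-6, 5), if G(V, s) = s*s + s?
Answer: -31974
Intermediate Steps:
G(V, s) = s + s² (G(V, s) = s² + s = s + s²)
y(S, J) = 3 + S
U(L, m) = L + m²*(1 + m) (U(L, m) = (m*(1 + m))*m + L = m²*(1 + m) + L = L + m²*(1 + m))
(-485 + U(11, 22))*y(-6, 5) = (-485 + (11 + 22²*(1 + 22)))*(3 - 6) = (-485 + (11 + 484*23))*(-3) = (-485 + (11 + 11132))*(-3) = (-485 + 11143)*(-3) = 10658*(-3) = -31974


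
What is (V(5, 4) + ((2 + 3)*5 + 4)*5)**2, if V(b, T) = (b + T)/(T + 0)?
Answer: 346921/16 ≈ 21683.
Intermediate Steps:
V(b, T) = (T + b)/T
(V(5, 4) + ((2 + 3)*5 + 4)*5)**2 = ((4 + 5)/4 + ((2 + 3)*5 + 4)*5)**2 = ((1/4)*9 + (5*5 + 4)*5)**2 = (9/4 + (25 + 4)*5)**2 = (9/4 + 29*5)**2 = (9/4 + 145)**2 = (589/4)**2 = 346921/16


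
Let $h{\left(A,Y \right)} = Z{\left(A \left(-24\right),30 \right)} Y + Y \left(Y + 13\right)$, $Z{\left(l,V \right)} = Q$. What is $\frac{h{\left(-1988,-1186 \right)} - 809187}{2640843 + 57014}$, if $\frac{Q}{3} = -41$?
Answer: $\frac{727869}{2697857} \approx 0.2698$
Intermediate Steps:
$Q = -123$ ($Q = 3 \left(-41\right) = -123$)
$Z{\left(l,V \right)} = -123$
$h{\left(A,Y \right)} = - 123 Y + Y \left(13 + Y\right)$ ($h{\left(A,Y \right)} = - 123 Y + Y \left(Y + 13\right) = - 123 Y + Y \left(13 + Y\right)$)
$\frac{h{\left(-1988,-1186 \right)} - 809187}{2640843 + 57014} = \frac{- 1186 \left(-110 - 1186\right) - 809187}{2640843 + 57014} = \frac{\left(-1186\right) \left(-1296\right) - 809187}{2697857} = \left(1537056 - 809187\right) \frac{1}{2697857} = 727869 \cdot \frac{1}{2697857} = \frac{727869}{2697857}$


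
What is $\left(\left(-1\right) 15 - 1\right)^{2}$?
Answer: $256$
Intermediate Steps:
$\left(\left(-1\right) 15 - 1\right)^{2} = \left(-15 - 1\right)^{2} = \left(-16\right)^{2} = 256$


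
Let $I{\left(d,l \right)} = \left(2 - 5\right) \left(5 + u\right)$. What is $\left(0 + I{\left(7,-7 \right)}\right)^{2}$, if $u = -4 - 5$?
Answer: $144$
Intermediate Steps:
$u = -9$ ($u = -4 - 5 = -9$)
$I{\left(d,l \right)} = 12$ ($I{\left(d,l \right)} = \left(2 - 5\right) \left(5 - 9\right) = \left(-3\right) \left(-4\right) = 12$)
$\left(0 + I{\left(7,-7 \right)}\right)^{2} = \left(0 + 12\right)^{2} = 12^{2} = 144$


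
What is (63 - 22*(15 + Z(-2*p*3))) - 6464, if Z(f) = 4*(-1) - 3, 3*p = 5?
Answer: -6577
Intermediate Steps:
p = 5/3 (p = (⅓)*5 = 5/3 ≈ 1.6667)
Z(f) = -7 (Z(f) = -4 - 3 = -7)
(63 - 22*(15 + Z(-2*p*3))) - 6464 = (63 - 22*(15 - 7)) - 6464 = (63 - 22*8) - 6464 = (63 - 176) - 6464 = -113 - 6464 = -6577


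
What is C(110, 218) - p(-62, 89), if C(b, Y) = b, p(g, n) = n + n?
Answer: -68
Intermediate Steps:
p(g, n) = 2*n
C(110, 218) - p(-62, 89) = 110 - 2*89 = 110 - 1*178 = 110 - 178 = -68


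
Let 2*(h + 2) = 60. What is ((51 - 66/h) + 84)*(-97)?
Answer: -180129/14 ≈ -12866.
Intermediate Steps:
h = 28 (h = -2 + (½)*60 = -2 + 30 = 28)
((51 - 66/h) + 84)*(-97) = ((51 - 66/28) + 84)*(-97) = ((51 - 1*33/14) + 84)*(-97) = ((51 - 33/14) + 84)*(-97) = (681/14 + 84)*(-97) = (1857/14)*(-97) = -180129/14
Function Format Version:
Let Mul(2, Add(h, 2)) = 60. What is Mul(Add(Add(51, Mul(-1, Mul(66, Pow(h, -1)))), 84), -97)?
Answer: Rational(-180129, 14) ≈ -12866.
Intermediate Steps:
h = 28 (h = Add(-2, Mul(Rational(1, 2), 60)) = Add(-2, 30) = 28)
Mul(Add(Add(51, Mul(-1, Mul(66, Pow(h, -1)))), 84), -97) = Mul(Add(Add(51, Mul(-1, Mul(66, Pow(28, -1)))), 84), -97) = Mul(Add(Add(51, Mul(-1, Mul(66, Rational(1, 28)))), 84), -97) = Mul(Add(Add(51, Mul(-1, Rational(33, 14))), 84), -97) = Mul(Add(Add(51, Rational(-33, 14)), 84), -97) = Mul(Add(Rational(681, 14), 84), -97) = Mul(Rational(1857, 14), -97) = Rational(-180129, 14)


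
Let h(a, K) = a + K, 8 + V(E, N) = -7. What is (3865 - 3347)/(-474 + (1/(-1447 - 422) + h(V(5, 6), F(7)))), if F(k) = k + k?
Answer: -484071/443888 ≈ -1.0905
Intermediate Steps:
V(E, N) = -15 (V(E, N) = -8 - 7 = -15)
F(k) = 2*k
h(a, K) = K + a
(3865 - 3347)/(-474 + (1/(-1447 - 422) + h(V(5, 6), F(7)))) = (3865 - 3347)/(-474 + (1/(-1447 - 422) + (2*7 - 15))) = 518/(-474 + (1/(-1869) + (14 - 15))) = 518/(-474 + (-1/1869 - 1)) = 518/(-474 - 1870/1869) = 518/(-887776/1869) = 518*(-1869/887776) = -484071/443888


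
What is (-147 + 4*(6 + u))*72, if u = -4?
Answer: -10008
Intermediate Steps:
(-147 + 4*(6 + u))*72 = (-147 + 4*(6 - 4))*72 = (-147 + 4*2)*72 = (-147 + 8)*72 = -139*72 = -10008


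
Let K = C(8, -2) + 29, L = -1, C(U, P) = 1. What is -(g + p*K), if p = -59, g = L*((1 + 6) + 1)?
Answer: 1778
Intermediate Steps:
K = 30 (K = 1 + 29 = 30)
g = -8 (g = -((1 + 6) + 1) = -(7 + 1) = -1*8 = -8)
-(g + p*K) = -(-8 - 59*30) = -(-8 - 1770) = -1*(-1778) = 1778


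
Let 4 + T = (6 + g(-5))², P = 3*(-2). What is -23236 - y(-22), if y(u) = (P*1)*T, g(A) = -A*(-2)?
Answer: -23164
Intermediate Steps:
P = -6
g(A) = 2*A
T = 12 (T = -4 + (6 + 2*(-5))² = -4 + (6 - 10)² = -4 + (-4)² = -4 + 16 = 12)
y(u) = -72 (y(u) = -6*1*12 = -6*12 = -72)
-23236 - y(-22) = -23236 - 1*(-72) = -23236 + 72 = -23164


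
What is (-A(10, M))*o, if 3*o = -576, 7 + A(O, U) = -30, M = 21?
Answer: -7104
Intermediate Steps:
A(O, U) = -37 (A(O, U) = -7 - 30 = -37)
o = -192 (o = (⅓)*(-576) = -192)
(-A(10, M))*o = -1*(-37)*(-192) = 37*(-192) = -7104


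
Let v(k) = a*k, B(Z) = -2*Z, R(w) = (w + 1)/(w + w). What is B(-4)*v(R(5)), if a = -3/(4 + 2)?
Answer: -12/5 ≈ -2.4000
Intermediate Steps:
R(w) = (1 + w)/(2*w) (R(w) = (1 + w)/((2*w)) = (1 + w)*(1/(2*w)) = (1 + w)/(2*w))
a = -½ (a = -3/6 = -3*⅙ = -½ ≈ -0.50000)
v(k) = -k/2
B(-4)*v(R(5)) = (-2*(-4))*(-(1 + 5)/(4*5)) = 8*(-6/(4*5)) = 8*(-½*⅗) = 8*(-3/10) = -12/5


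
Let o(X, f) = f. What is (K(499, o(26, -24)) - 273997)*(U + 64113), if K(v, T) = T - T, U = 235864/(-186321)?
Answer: -3272993463978773/186321 ≈ -1.7566e+10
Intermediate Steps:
U = -235864/186321 (U = 235864*(-1/186321) = -235864/186321 ≈ -1.2659)
K(v, T) = 0
(K(499, o(26, -24)) - 273997)*(U + 64113) = (0 - 273997)*(-235864/186321 + 64113) = -273997*11945362409/186321 = -3272993463978773/186321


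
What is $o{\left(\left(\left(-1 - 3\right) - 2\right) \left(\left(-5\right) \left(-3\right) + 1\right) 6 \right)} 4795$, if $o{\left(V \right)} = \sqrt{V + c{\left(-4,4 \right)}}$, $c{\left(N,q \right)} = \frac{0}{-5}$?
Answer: $115080 i \approx 1.1508 \cdot 10^{5} i$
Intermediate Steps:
$c{\left(N,q \right)} = 0$ ($c{\left(N,q \right)} = 0 \left(- \frac{1}{5}\right) = 0$)
$o{\left(V \right)} = \sqrt{V}$ ($o{\left(V \right)} = \sqrt{V + 0} = \sqrt{V}$)
$o{\left(\left(\left(-1 - 3\right) - 2\right) \left(\left(-5\right) \left(-3\right) + 1\right) 6 \right)} 4795 = \sqrt{\left(\left(-1 - 3\right) - 2\right) \left(\left(-5\right) \left(-3\right) + 1\right) 6} \cdot 4795 = \sqrt{\left(-4 - 2\right) \left(15 + 1\right) 6} \cdot 4795 = \sqrt{\left(-6\right) 16 \cdot 6} \cdot 4795 = \sqrt{\left(-96\right) 6} \cdot 4795 = \sqrt{-576} \cdot 4795 = 24 i 4795 = 115080 i$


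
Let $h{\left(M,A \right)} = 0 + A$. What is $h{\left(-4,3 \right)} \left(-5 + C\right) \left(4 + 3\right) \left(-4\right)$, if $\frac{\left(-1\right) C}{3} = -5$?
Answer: $-840$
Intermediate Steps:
$C = 15$ ($C = \left(-3\right) \left(-5\right) = 15$)
$h{\left(M,A \right)} = A$
$h{\left(-4,3 \right)} \left(-5 + C\right) \left(4 + 3\right) \left(-4\right) = 3 \left(-5 + 15\right) \left(4 + 3\right) \left(-4\right) = 3 \cdot 10 \cdot 7 \left(-4\right) = 3 \cdot 70 \left(-4\right) = 210 \left(-4\right) = -840$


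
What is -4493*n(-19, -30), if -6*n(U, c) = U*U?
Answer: 1621973/6 ≈ 2.7033e+5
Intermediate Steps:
n(U, c) = -U²/6 (n(U, c) = -U*U/6 = -U²/6)
-4493*n(-19, -30) = -(-4493)*(-19)²/6 = -(-4493)*361/6 = -4493*(-361/6) = 1621973/6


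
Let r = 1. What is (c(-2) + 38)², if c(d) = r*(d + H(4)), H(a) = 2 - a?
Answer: 1156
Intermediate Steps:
c(d) = -2 + d (c(d) = 1*(d + (2 - 1*4)) = 1*(d + (2 - 4)) = 1*(d - 2) = 1*(-2 + d) = -2 + d)
(c(-2) + 38)² = ((-2 - 2) + 38)² = (-4 + 38)² = 34² = 1156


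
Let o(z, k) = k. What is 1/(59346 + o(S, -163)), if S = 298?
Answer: 1/59183 ≈ 1.6897e-5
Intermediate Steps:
1/(59346 + o(S, -163)) = 1/(59346 - 163) = 1/59183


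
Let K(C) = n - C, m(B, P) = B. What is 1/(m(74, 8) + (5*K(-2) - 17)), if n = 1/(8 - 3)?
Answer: 1/68 ≈ 0.014706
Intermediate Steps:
n = ⅕ (n = 1/5 = ⅕ ≈ 0.20000)
K(C) = ⅕ - C
1/(m(74, 8) + (5*K(-2) - 17)) = 1/(74 + (5*(⅕ - 1*(-2)) - 17)) = 1/(74 + (5*(⅕ + 2) - 17)) = 1/(74 + (5*(11/5) - 17)) = 1/(74 + (11 - 17)) = 1/(74 - 6) = 1/68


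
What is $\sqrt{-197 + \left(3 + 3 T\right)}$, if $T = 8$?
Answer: $i \sqrt{170} \approx 13.038 i$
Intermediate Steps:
$\sqrt{-197 + \left(3 + 3 T\right)} = \sqrt{-197 + \left(3 + 3 \cdot 8\right)} = \sqrt{-197 + \left(3 + 24\right)} = \sqrt{-197 + 27} = \sqrt{-170} = i \sqrt{170}$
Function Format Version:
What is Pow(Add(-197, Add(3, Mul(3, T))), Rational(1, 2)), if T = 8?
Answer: Mul(I, Pow(170, Rational(1, 2))) ≈ Mul(13.038, I)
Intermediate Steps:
Pow(Add(-197, Add(3, Mul(3, T))), Rational(1, 2)) = Pow(Add(-197, Add(3, Mul(3, 8))), Rational(1, 2)) = Pow(Add(-197, Add(3, 24)), Rational(1, 2)) = Pow(Add(-197, 27), Rational(1, 2)) = Pow(-170, Rational(1, 2)) = Mul(I, Pow(170, Rational(1, 2)))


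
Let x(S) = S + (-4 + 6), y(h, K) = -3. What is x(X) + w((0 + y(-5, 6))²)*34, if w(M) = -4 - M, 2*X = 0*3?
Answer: -440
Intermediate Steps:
X = 0 (X = (0*3)/2 = (½)*0 = 0)
x(S) = 2 + S (x(S) = S + 2 = 2 + S)
x(X) + w((0 + y(-5, 6))²)*34 = (2 + 0) + (-4 - (0 - 3)²)*34 = 2 + (-4 - 1*(-3)²)*34 = 2 + (-4 - 1*9)*34 = 2 + (-4 - 9)*34 = 2 - 13*34 = 2 - 442 = -440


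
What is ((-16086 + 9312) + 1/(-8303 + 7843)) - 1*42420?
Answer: -22629241/460 ≈ -49194.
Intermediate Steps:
((-16086 + 9312) + 1/(-8303 + 7843)) - 1*42420 = (-6774 + 1/(-460)) - 42420 = (-6774 - 1/460) - 42420 = -3116041/460 - 42420 = -22629241/460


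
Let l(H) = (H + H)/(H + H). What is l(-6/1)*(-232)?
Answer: -232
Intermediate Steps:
l(H) = 1 (l(H) = (2*H)/((2*H)) = (2*H)*(1/(2*H)) = 1)
l(-6/1)*(-232) = 1*(-232) = -232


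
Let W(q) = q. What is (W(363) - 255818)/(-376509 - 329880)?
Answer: 255455/706389 ≈ 0.36164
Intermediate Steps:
(W(363) - 255818)/(-376509 - 329880) = (363 - 255818)/(-376509 - 329880) = -255455/(-706389) = -255455*(-1/706389) = 255455/706389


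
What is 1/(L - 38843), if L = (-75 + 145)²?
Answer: -1/33943 ≈ -2.9461e-5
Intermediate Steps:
L = 4900 (L = 70² = 4900)
1/(L - 38843) = 1/(4900 - 38843) = 1/(-33943) = -1/33943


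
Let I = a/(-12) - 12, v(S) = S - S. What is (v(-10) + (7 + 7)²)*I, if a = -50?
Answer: -4606/3 ≈ -1535.3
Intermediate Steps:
v(S) = 0
I = -47/6 (I = -50/(-12) - 12 = -50*(-1/12) - 12 = 25/6 - 12 = -47/6 ≈ -7.8333)
(v(-10) + (7 + 7)²)*I = (0 + (7 + 7)²)*(-47/6) = (0 + 14²)*(-47/6) = (0 + 196)*(-47/6) = 196*(-47/6) = -4606/3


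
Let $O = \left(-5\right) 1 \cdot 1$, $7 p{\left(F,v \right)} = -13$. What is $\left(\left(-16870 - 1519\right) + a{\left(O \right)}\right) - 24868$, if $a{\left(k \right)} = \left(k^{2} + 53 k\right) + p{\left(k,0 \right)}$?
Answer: $- \frac{304492}{7} \approx -43499.0$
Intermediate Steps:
$p{\left(F,v \right)} = - \frac{13}{7}$ ($p{\left(F,v \right)} = \frac{1}{7} \left(-13\right) = - \frac{13}{7}$)
$O = -5$ ($O = \left(-5\right) 1 = -5$)
$a{\left(k \right)} = - \frac{13}{7} + k^{2} + 53 k$ ($a{\left(k \right)} = \left(k^{2} + 53 k\right) - \frac{13}{7} = - \frac{13}{7} + k^{2} + 53 k$)
$\left(\left(-16870 - 1519\right) + a{\left(O \right)}\right) - 24868 = \left(\left(-16870 - 1519\right) + \left(- \frac{13}{7} + \left(-5\right)^{2} + 53 \left(-5\right)\right)\right) - 24868 = \left(\left(-16870 - 1519\right) - \frac{1693}{7}\right) - 24868 = \left(-18389 - \frac{1693}{7}\right) - 24868 = - \frac{130416}{7} - 24868 = - \frac{304492}{7}$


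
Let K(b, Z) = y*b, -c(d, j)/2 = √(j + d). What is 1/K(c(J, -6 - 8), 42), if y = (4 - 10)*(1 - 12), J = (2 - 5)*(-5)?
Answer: -1/132 ≈ -0.0075758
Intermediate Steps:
J = 15 (J = -3*(-5) = 15)
y = 66 (y = -6*(-11) = 66)
c(d, j) = -2*√(d + j) (c(d, j) = -2*√(j + d) = -2*√(d + j))
K(b, Z) = 66*b
1/K(c(J, -6 - 8), 42) = 1/(66*(-2*√(15 + (-6 - 8)))) = 1/(66*(-2*√(15 - 14))) = 1/(66*(-2*√1)) = 1/(66*(-2*1)) = 1/(66*(-2)) = 1/(-132) = -1/132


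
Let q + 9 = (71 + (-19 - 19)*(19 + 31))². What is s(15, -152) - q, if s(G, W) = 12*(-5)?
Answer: -3345292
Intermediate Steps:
q = 3345232 (q = -9 + (71 + (-19 - 19)*(19 + 31))² = -9 + (71 - 38*50)² = -9 + (71 - 1900)² = -9 + (-1829)² = -9 + 3345241 = 3345232)
s(G, W) = -60
s(15, -152) - q = -60 - 1*3345232 = -60 - 3345232 = -3345292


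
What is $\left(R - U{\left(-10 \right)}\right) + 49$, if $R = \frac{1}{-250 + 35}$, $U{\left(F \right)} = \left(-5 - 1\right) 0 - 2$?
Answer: $\frac{10964}{215} \approx 50.995$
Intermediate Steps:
$U{\left(F \right)} = -2$ ($U{\left(F \right)} = \left(-5 - 1\right) 0 - 2 = \left(-6\right) 0 - 2 = 0 - 2 = -2$)
$R = - \frac{1}{215}$ ($R = \frac{1}{-215} = - \frac{1}{215} \approx -0.0046512$)
$\left(R - U{\left(-10 \right)}\right) + 49 = \left(- \frac{1}{215} - -2\right) + 49 = \left(- \frac{1}{215} + 2\right) + 49 = \frac{429}{215} + 49 = \frac{10964}{215}$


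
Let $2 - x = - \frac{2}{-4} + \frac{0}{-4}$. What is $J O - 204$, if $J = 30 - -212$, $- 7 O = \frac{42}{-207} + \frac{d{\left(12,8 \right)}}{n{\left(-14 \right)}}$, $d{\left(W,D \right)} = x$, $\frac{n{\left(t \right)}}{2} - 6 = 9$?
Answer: $- \frac{959789}{4830} \approx -198.71$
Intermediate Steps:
$n{\left(t \right)} = 30$ ($n{\left(t \right)} = 12 + 2 \cdot 9 = 12 + 18 = 30$)
$x = \frac{3}{2}$ ($x = 2 - \left(- \frac{2}{-4} + \frac{0}{-4}\right) = 2 - \left(\left(-2\right) \left(- \frac{1}{4}\right) + 0 \left(- \frac{1}{4}\right)\right) = 2 - \left(\frac{1}{2} + 0\right) = 2 - \frac{1}{2} = \frac{3}{2} \approx 1.5$)
$d{\left(W,D \right)} = \frac{3}{2}$
$O = \frac{211}{9660}$ ($O = - \frac{\frac{42}{-207} + \frac{3}{2 \cdot 30}}{7} = - \frac{42 \left(- \frac{1}{207}\right) + \frac{3}{2} \cdot \frac{1}{30}}{7} = - \frac{- \frac{14}{69} + \frac{1}{20}}{7} = \left(- \frac{1}{7}\right) \left(- \frac{211}{1380}\right) = \frac{211}{9660} \approx 0.021843$)
$J = 242$ ($J = 30 + 212 = 242$)
$J O - 204 = 242 \cdot \frac{211}{9660} - 204 = \frac{25531}{4830} - 204 = - \frac{959789}{4830}$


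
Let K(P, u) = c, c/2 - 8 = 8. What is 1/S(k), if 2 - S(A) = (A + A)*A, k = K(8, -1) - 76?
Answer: -1/3870 ≈ -0.00025840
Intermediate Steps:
c = 32 (c = 16 + 2*8 = 16 + 16 = 32)
K(P, u) = 32
k = -44 (k = 32 - 76 = -44)
S(A) = 2 - 2*A² (S(A) = 2 - (A + A)*A = 2 - 2*A*A = 2 - 2*A²)
1/S(k) = 1/(2 - 2*(-44)²) = 1/(2 - 2*1936) = 1/(2 - 3872) = 1/(-3870) = -1/3870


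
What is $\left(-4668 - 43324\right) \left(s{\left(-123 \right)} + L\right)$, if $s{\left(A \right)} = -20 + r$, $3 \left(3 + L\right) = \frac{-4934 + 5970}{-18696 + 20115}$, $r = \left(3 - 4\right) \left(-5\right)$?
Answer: $\frac{3627715280}{4257} \approx 8.5218 \cdot 10^{5}$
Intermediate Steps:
$r = 5$ ($r = \left(-1\right) \left(-5\right) = 5$)
$L = - \frac{11735}{4257}$ ($L = -3 + \frac{\left(-4934 + 5970\right) \frac{1}{-18696 + 20115}}{3} = -3 + \frac{1036 \cdot \frac{1}{1419}}{3} = -3 + \frac{1}{3} \cdot \frac{1036}{1419} = -3 + \frac{1036}{4257} = - \frac{11735}{4257} \approx -2.7566$)
$s{\left(A \right)} = -15$ ($s{\left(A \right)} = -20 + 5 = -15$)
$\left(-4668 - 43324\right) \left(s{\left(-123 \right)} + L\right) = \left(-4668 - 43324\right) \left(-15 - \frac{11735}{4257}\right) = \left(-47992\right) \left(- \frac{75590}{4257}\right) = \frac{3627715280}{4257}$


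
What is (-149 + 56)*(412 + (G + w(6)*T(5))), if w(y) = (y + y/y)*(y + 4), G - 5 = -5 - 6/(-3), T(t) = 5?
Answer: -71052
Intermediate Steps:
G = 2 (G = 5 + (-5 - 6/(-3)) = 5 + (-5 - 6*(-1)/3) = 5 + (-5 - 1*(-2)) = 5 + (-5 + 2) = 5 - 3 = 2)
w(y) = (1 + y)*(4 + y) (w(y) = (y + 1)*(4 + y) = (1 + y)*(4 + y))
(-149 + 56)*(412 + (G + w(6)*T(5))) = (-149 + 56)*(412 + (2 + (4 + 6² + 5*6)*5)) = -93*(412 + (2 + (4 + 36 + 30)*5)) = -93*(412 + (2 + 70*5)) = -93*(412 + (2 + 350)) = -93*(412 + 352) = -93*764 = -71052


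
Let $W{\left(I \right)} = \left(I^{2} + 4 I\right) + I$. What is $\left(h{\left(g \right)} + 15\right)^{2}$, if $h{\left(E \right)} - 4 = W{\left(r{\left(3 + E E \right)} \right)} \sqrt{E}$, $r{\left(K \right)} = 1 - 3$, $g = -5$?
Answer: $181 - 228 i \sqrt{5} \approx 181.0 - 509.82 i$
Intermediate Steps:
$r{\left(K \right)} = -2$ ($r{\left(K \right)} = 1 - 3 = -2$)
$W{\left(I \right)} = I^{2} + 5 I$
$h{\left(E \right)} = 4 - 6 \sqrt{E}$ ($h{\left(E \right)} = 4 + - 2 \left(5 - 2\right) \sqrt{E} = 4 + \left(-2\right) 3 \sqrt{E} = 4 - 6 \sqrt{E}$)
$\left(h{\left(g \right)} + 15\right)^{2} = \left(\left(4 - 6 \sqrt{-5}\right) + 15\right)^{2} = \left(\left(4 - 6 i \sqrt{5}\right) + 15\right)^{2} = \left(19 - 6 i \sqrt{5}\right)^{2}$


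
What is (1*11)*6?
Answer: 66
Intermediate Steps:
(1*11)*6 = 11*6 = 66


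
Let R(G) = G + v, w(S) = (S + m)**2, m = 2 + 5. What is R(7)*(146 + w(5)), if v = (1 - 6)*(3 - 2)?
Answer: 580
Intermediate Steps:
v = -5 (v = -5*1 = -5)
m = 7
w(S) = (7 + S)**2 (w(S) = (S + 7)**2 = (7 + S)**2)
R(G) = -5 + G (R(G) = G - 5 = -5 + G)
R(7)*(146 + w(5)) = (-5 + 7)*(146 + (7 + 5)**2) = 2*(146 + 12**2) = 2*(146 + 144) = 2*290 = 580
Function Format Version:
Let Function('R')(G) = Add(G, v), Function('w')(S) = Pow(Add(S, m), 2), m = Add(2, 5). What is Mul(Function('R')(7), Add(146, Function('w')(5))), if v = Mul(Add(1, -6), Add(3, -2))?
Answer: 580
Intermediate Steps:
v = -5 (v = Mul(-5, 1) = -5)
m = 7
Function('w')(S) = Pow(Add(7, S), 2) (Function('w')(S) = Pow(Add(S, 7), 2) = Pow(Add(7, S), 2))
Function('R')(G) = Add(-5, G) (Function('R')(G) = Add(G, -5) = Add(-5, G))
Mul(Function('R')(7), Add(146, Function('w')(5))) = Mul(Add(-5, 7), Add(146, Pow(Add(7, 5), 2))) = Mul(2, Add(146, Pow(12, 2))) = Mul(2, Add(146, 144)) = Mul(2, 290) = 580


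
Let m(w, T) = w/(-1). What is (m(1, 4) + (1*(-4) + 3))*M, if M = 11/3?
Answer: -22/3 ≈ -7.3333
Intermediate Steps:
m(w, T) = -w (m(w, T) = w*(-1) = -w)
M = 11/3 (M = 11*(⅓) = 11/3 ≈ 3.6667)
(m(1, 4) + (1*(-4) + 3))*M = (-1*1 + (1*(-4) + 3))*(11/3) = (-1 + (-4 + 3))*(11/3) = (-1 - 1)*(11/3) = -2*11/3 = -22/3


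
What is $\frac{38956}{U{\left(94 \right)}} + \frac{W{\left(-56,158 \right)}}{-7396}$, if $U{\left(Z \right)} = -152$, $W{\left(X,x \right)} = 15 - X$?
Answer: $- \frac{36016171}{140524} \approx -256.3$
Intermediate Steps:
$\frac{38956}{U{\left(94 \right)}} + \frac{W{\left(-56,158 \right)}}{-7396} = \frac{38956}{-152} + \frac{15 - -56}{-7396} = 38956 \left(- \frac{1}{152}\right) + \left(15 + 56\right) \left(- \frac{1}{7396}\right) = - \frac{9739}{38} + 71 \left(- \frac{1}{7396}\right) = - \frac{9739}{38} - \frac{71}{7396} = - \frac{36016171}{140524}$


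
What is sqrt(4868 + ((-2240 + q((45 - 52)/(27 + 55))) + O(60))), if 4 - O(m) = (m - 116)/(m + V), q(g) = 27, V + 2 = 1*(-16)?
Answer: sqrt(23943)/3 ≈ 51.578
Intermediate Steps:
V = -18 (V = -2 + 1*(-16) = -2 - 16 = -18)
O(m) = 4 - (-116 + m)/(-18 + m) (O(m) = 4 - (m - 116)/(m - 18) = 4 - (-116 + m)/(-18 + m))
sqrt(4868 + ((-2240 + q((45 - 52)/(27 + 55))) + O(60))) = sqrt(4868 + ((-2240 + 27) + (44 + 3*60)/(-18 + 60))) = sqrt(4868 + (-2213 + (44 + 180)/42)) = sqrt(4868 + (-2213 + (1/42)*224)) = sqrt(4868 + (-2213 + 16/3)) = sqrt(4868 - 6623/3) = sqrt(7981/3) = sqrt(23943)/3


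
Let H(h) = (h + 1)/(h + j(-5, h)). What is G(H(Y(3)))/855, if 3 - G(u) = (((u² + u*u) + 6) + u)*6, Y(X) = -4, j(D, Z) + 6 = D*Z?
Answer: -269/7125 ≈ -0.037754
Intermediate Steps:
j(D, Z) = -6 + D*Z
H(h) = (1 + h)/(-6 - 4*h) (H(h) = (h + 1)/(h + (-6 - 5*h)) = (1 + h)/(-6 - 4*h))
G(u) = -33 - 12*u² - 6*u (G(u) = 3 - (((u² + u*u) + 6) + u)*6 = 3 - (((u² + u²) + 6) + u)*6 = 3 - ((2*u² + 6) + u)*6 = 3 - ((6 + 2*u²) + u)*6 = 3 - (6 + u + 2*u²)*6 = 3 - (36 + 6*u + 12*u²) = 3 + (-36 - 12*u² - 6*u) = -33 - 12*u² - 6*u)
G(H(Y(3)))/855 = (-33 - 12*(-1 - 1*(-4))²/(4*(3 + 2*(-4))²) - 3*(-1 - 1*(-4))/(3 + 2*(-4)))/855 = (-33 - 12*(-1 + 4)²/(4*(3 - 8)²) - 3*(-1 + 4)/(3 - 8))*(1/855) = (-33 - 12*((½)*3/(-5))² - 3*3/(-5))*(1/855) = (-33 - 12*((½)*(-⅕)*3)² - 3*(-1)*3/5)*(1/855) = (-33 - 12*(-3/10)² - 6*(-3/10))*(1/855) = (-33 - 12*9/100 + 9/5)*(1/855) = (-33 - 27/25 + 9/5)*(1/855) = -807/25*1/855 = -269/7125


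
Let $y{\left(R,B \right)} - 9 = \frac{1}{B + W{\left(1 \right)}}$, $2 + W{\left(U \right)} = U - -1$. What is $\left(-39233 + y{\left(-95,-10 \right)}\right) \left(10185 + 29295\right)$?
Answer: $-1548567468$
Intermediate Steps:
$W{\left(U \right)} = -1 + U$ ($W{\left(U \right)} = -2 + \left(U - -1\right) = -2 + \left(U + 1\right) = -2 + \left(1 + U\right) = -1 + U$)
$y{\left(R,B \right)} = 9 + \frac{1}{B}$ ($y{\left(R,B \right)} = 9 + \frac{1}{B + \left(-1 + 1\right)} = 9 + \frac{1}{B + 0} = 9 + \frac{1}{B}$)
$\left(-39233 + y{\left(-95,-10 \right)}\right) \left(10185 + 29295\right) = \left(-39233 + \left(9 + \frac{1}{-10}\right)\right) \left(10185 + 29295\right) = \left(-39233 + \left(9 - \frac{1}{10}\right)\right) 39480 = \left(-39233 + \frac{89}{10}\right) 39480 = \left(- \frac{392241}{10}\right) 39480 = -1548567468$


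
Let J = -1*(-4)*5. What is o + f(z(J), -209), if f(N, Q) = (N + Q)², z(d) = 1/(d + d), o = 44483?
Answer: 141045681/1600 ≈ 88154.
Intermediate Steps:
J = 20 (J = 4*5 = 20)
z(d) = 1/(2*d)
o + f(z(J), -209) = 44483 + ((½)/20 - 209)² = 44483 + ((½)*(1/20) - 209)² = 44483 + (1/40 - 209)² = 44483 + (-8359/40)² = 44483 + 69872881/1600 = 141045681/1600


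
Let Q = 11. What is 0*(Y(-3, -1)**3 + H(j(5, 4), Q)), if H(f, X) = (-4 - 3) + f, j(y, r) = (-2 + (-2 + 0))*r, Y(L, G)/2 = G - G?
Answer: 0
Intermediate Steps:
Y(L, G) = 0 (Y(L, G) = 2*(G - G) = 2*0 = 0)
j(y, r) = -4*r (j(y, r) = (-2 - 2)*r = -4*r)
H(f, X) = -7 + f
0*(Y(-3, -1)**3 + H(j(5, 4), Q)) = 0*(0**3 + (-7 - 4*4)) = 0*(0 + (-7 - 16)) = 0*(0 - 23) = 0*(-23) = 0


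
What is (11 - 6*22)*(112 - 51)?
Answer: -7381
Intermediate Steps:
(11 - 6*22)*(112 - 51) = (11 - 1*132)*61 = (11 - 132)*61 = -121*61 = -7381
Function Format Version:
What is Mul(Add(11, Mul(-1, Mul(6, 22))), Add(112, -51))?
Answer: -7381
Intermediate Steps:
Mul(Add(11, Mul(-1, Mul(6, 22))), Add(112, -51)) = Mul(Add(11, Mul(-1, 132)), 61) = Mul(Add(11, -132), 61) = Mul(-121, 61) = -7381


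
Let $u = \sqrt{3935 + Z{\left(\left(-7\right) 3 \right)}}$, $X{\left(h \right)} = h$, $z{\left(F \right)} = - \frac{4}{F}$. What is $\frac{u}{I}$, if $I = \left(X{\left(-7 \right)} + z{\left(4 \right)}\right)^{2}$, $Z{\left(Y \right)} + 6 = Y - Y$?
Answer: $\frac{\sqrt{3929}}{64} \approx 0.9794$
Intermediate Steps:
$Z{\left(Y \right)} = -6$ ($Z{\left(Y \right)} = -6 + \left(Y - Y\right) = -6 + 0 = -6$)
$I = 64$ ($I = \left(-7 - \frac{4}{4}\right)^{2} = \left(-7 - 1\right)^{2} = \left(-8\right)^{2} = 64$)
$u = \sqrt{3929}$ ($u = \sqrt{3935 - 6} = \sqrt{3929} \approx 62.682$)
$\frac{u}{I} = \frac{\sqrt{3929}}{64}$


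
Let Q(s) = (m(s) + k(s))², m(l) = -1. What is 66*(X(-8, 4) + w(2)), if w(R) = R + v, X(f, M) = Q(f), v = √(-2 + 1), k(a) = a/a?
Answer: 132 + 66*I ≈ 132.0 + 66.0*I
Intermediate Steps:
k(a) = 1
v = I (v = √(-1) = I ≈ 1.0*I)
Q(s) = 0 (Q(s) = (-1 + 1)² = 0² = 0)
X(f, M) = 0
w(R) = I + R (w(R) = R + I = I + R)
66*(X(-8, 4) + w(2)) = 66*(0 + (I + 2)) = 66*(0 + (2 + I)) = 66*(2 + I) = 132 + 66*I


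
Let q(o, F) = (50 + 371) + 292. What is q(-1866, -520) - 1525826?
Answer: -1525113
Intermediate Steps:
q(o, F) = 713 (q(o, F) = 421 + 292 = 713)
q(-1866, -520) - 1525826 = 713 - 1525826 = -1525113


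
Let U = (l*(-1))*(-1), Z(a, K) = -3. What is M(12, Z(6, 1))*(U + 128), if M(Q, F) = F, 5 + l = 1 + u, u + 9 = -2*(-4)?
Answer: -369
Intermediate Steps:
u = -1 (u = -9 - 2*(-4) = -9 + 8 = -1)
l = -5 (l = -5 + (1 - 1) = -5 + 0 = -5)
U = -5 (U = -5*(-1)*(-1) = 5*(-1) = -5)
M(12, Z(6, 1))*(U + 128) = -3*(-5 + 128) = -3*123 = -369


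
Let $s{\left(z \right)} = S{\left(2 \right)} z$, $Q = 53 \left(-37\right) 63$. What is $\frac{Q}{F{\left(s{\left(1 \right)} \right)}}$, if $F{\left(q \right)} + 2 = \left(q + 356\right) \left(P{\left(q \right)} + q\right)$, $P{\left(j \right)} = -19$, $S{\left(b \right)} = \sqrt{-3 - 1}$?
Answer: $\frac{418193055}{23143588} + \frac{41633991 i}{23143588} \approx 18.069 + 1.7989 i$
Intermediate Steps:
$S{\left(b \right)} = 2 i$ ($S{\left(b \right)} = \sqrt{-4} = 2 i$)
$Q = -123543$ ($Q = \left(-1961\right) 63 = -123543$)
$s{\left(z \right)} = 2 i z$
$F{\left(q \right)} = -2 + \left(-19 + q\right) \left(356 + q\right)$ ($F{\left(q \right)} = -2 + \left(q + 356\right) \left(-19 + q\right) = -2 + \left(356 + q\right) \left(-19 + q\right) = -2 + \left(-19 + q\right) \left(356 + q\right)$)
$\frac{Q}{F{\left(s{\left(1 \right)} \right)}} = - \frac{123543}{-6766 + \left(2 i 1\right)^{2} + 337 \cdot 2 i 1} = - \frac{123543}{-6766 + \left(2 i\right)^{2} + 337 \cdot 2 i} = - \frac{123543}{-6766 - 4 + 674 i} = - \frac{123543}{-6770 + 674 i} = - 123543 \frac{-6770 - 674 i}{46287176} = - \frac{123543 \left(-6770 - 674 i\right)}{46287176}$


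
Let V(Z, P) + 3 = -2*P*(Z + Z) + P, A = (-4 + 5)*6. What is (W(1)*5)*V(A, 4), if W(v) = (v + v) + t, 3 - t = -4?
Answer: -4275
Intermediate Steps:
t = 7 (t = 3 - 1*(-4) = 3 + 4 = 7)
W(v) = 7 + 2*v (W(v) = (v + v) + 7 = 2*v + 7 = 7 + 2*v)
A = 6 (A = 1*6 = 6)
V(Z, P) = -3 + P - 4*P*Z (V(Z, P) = -3 + (-2*P*(Z + Z) + P) = -3 + (-2*P*2*Z + P) = -3 + (-4*P*Z + P) = -3 + (P - 4*P*Z) = -3 + P - 4*P*Z)
(W(1)*5)*V(A, 4) = ((7 + 2*1)*5)*(-3 + 4 - 4*4*6) = ((7 + 2)*5)*(-3 + 4 - 96) = (9*5)*(-95) = 45*(-95) = -4275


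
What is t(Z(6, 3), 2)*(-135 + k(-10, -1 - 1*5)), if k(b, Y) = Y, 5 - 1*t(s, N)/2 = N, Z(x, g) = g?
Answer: -846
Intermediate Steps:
t(s, N) = 10 - 2*N
t(Z(6, 3), 2)*(-135 + k(-10, -1 - 1*5)) = (10 - 2*2)*(-135 + (-1 - 1*5)) = (10 - 4)*(-135 + (-1 - 5)) = 6*(-135 - 6) = 6*(-141) = -846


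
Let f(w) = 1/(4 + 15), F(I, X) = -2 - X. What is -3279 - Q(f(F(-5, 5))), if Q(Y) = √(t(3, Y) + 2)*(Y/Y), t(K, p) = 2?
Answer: -3281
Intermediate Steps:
f(w) = 1/19
Q(Y) = 2 (Q(Y) = √(2 + 2)*(Y/Y) = √4*1 = 2*1 = 2)
-3279 - Q(f(F(-5, 5))) = -3279 - 1*2 = -3279 - 2 = -3281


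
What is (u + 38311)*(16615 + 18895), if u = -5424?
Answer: 1167817370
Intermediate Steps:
(u + 38311)*(16615 + 18895) = (-5424 + 38311)*(16615 + 18895) = 32887*35510 = 1167817370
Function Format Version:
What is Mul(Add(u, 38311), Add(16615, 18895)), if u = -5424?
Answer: 1167817370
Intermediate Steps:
Mul(Add(u, 38311), Add(16615, 18895)) = Mul(Add(-5424, 38311), Add(16615, 18895)) = Mul(32887, 35510) = 1167817370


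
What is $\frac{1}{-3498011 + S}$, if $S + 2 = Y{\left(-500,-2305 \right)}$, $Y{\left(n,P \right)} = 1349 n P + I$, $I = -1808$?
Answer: $\frac{1}{1551222679} \approx 6.4465 \cdot 10^{-10}$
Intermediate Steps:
$Y{\left(n,P \right)} = -1808 + 1349 P n$ ($Y{\left(n,P \right)} = 1349 n P - 1808 = 1349 P n - 1808 = -1808 + 1349 P n$)
$S = 1554720690$ ($S = -2 - \left(1808 + 3109445 \left(-500\right)\right) = -2 + \left(-1808 + 1554722500\right) = -2 + 1554720692 = 1554720690$)
$\frac{1}{-3498011 + S} = \frac{1}{-3498011 + 1554720690} = \frac{1}{1551222679}$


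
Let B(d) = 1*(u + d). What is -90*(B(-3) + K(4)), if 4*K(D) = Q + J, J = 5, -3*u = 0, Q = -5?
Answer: 270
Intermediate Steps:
u = 0 (u = -⅓*0 = 0)
B(d) = d (B(d) = 1*(0 + d) = 1*d = d)
K(D) = 0 (K(D) = (-5 + 5)/4 = (¼)*0 = 0)
-90*(B(-3) + K(4)) = -90*(-3 + 0) = -90*(-3) = 270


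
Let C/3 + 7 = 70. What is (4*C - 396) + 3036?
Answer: 3396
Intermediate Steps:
C = 189 (C = -21 + 3*70 = -21 + 210 = 189)
(4*C - 396) + 3036 = (4*189 - 396) + 3036 = (756 - 396) + 3036 = 360 + 3036 = 3396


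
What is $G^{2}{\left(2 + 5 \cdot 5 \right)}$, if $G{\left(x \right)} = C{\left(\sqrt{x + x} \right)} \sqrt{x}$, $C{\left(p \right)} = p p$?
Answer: $78732$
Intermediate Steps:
$C{\left(p \right)} = p^{2}$
$G{\left(x \right)} = 2 x^{\frac{3}{2}}$ ($G{\left(x \right)} = \left(\sqrt{x + x}\right)^{2} \sqrt{x} = \left(\sqrt{2 x}\right)^{2} \sqrt{x} = \left(\sqrt{2} \sqrt{x}\right)^{2} \sqrt{x} = 2 x \sqrt{x} = 2 x^{\frac{3}{2}}$)
$G^{2}{\left(2 + 5 \cdot 5 \right)} = \left(2 \left(2 + 5 \cdot 5\right)^{\frac{3}{2}}\right)^{2} = \left(2 \left(2 + 25\right)^{\frac{3}{2}}\right)^{2} = \left(2 \cdot 27^{\frac{3}{2}}\right)^{2} = \left(2 \cdot 81 \sqrt{3}\right)^{2} = \left(162 \sqrt{3}\right)^{2} = 78732$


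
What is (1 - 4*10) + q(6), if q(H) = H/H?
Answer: -38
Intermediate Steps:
q(H) = 1
(1 - 4*10) + q(6) = (1 - 4*10) + 1 = (1 - 40) + 1 = -39 + 1 = -38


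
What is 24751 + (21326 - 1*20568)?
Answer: 25509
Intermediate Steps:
24751 + (21326 - 1*20568) = 24751 + (21326 - 20568) = 24751 + 758 = 25509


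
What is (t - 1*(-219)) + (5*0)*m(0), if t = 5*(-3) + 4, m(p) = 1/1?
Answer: 208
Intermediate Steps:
m(p) = 1
t = -11 (t = -15 + 4 = -11)
(t - 1*(-219)) + (5*0)*m(0) = (-11 - 1*(-219)) + (5*0)*1 = (-11 + 219) + 0*1 = 208 + 0 = 208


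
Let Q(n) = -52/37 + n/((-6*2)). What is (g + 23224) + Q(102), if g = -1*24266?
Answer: -77841/74 ≈ -1051.9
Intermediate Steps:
Q(n) = -52/37 - n/12 (Q(n) = -52*1/37 + n/(-12) = -52/37 + n*(-1/12) = -52/37 - n/12)
g = -24266
(g + 23224) + Q(102) = (-24266 + 23224) + (-52/37 - 1/12*102) = -1042 + (-52/37 - 17/2) = -1042 - 733/74 = -77841/74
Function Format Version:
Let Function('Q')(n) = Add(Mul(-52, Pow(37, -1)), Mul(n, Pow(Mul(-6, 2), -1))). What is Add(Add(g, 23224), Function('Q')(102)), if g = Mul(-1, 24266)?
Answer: Rational(-77841, 74) ≈ -1051.9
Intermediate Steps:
Function('Q')(n) = Add(Rational(-52, 37), Mul(Rational(-1, 12), n)) (Function('Q')(n) = Add(Mul(-52, Rational(1, 37)), Mul(n, Pow(-12, -1))) = Add(Rational(-52, 37), Mul(n, Rational(-1, 12))) = Add(Rational(-52, 37), Mul(Rational(-1, 12), n)))
g = -24266
Add(Add(g, 23224), Function('Q')(102)) = Add(Add(-24266, 23224), Add(Rational(-52, 37), Mul(Rational(-1, 12), 102))) = Add(-1042, Add(Rational(-52, 37), Rational(-17, 2))) = Add(-1042, Rational(-733, 74)) = Rational(-77841, 74)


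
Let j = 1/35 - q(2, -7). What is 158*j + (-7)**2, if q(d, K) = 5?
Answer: -25777/35 ≈ -736.49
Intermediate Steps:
j = -174/35 (j = 1/35 - 1*5 = 1/35 - 5 = -174/35 ≈ -4.9714)
158*j + (-7)**2 = 158*(-174/35) + (-7)**2 = -27492/35 + 49 = -25777/35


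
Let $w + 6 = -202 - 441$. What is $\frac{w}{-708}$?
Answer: $\frac{11}{12} \approx 0.91667$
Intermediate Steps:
$w = -649$ ($w = -6 - 643 = -649$)
$\frac{w}{-708} = - \frac{649}{-708} = \left(-649\right) \left(- \frac{1}{708}\right) = \frac{11}{12}$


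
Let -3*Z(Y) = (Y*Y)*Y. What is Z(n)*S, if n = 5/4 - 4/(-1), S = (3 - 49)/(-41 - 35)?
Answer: -71001/2432 ≈ -29.194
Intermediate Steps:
S = 23/38 (S = -46/(-76) = -46*(-1/76) = 23/38 ≈ 0.60526)
n = 21/4 (n = 5*(¼) - 4*(-1) = 5/4 + 4 = 21/4 ≈ 5.2500)
Z(Y) = -Y³/3 (Z(Y) = -Y*Y*Y/3 = -Y²*Y/3 = -Y³/3)
Z(n)*S = -(21/4)³/3*(23/38) = -⅓*9261/64*(23/38) = -3087/64*23/38 = -71001/2432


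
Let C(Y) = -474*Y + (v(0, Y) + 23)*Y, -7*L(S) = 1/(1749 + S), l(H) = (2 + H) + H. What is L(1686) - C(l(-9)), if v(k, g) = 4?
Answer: -171969841/24045 ≈ -7152.0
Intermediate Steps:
l(H) = 2 + 2*H
L(S) = -1/(7*(1749 + S))
C(Y) = -447*Y (C(Y) = -474*Y + (4 + 23)*Y = -474*Y + 27*Y = -447*Y)
L(1686) - C(l(-9)) = -1/(12243 + 7*1686) - (-447)*(2 + 2*(-9)) = -1/(12243 + 11802) - (-447)*(2 - 18) = -1/24045 - (-447)*(-16) = -1*1/24045 - 1*7152 = -1/24045 - 7152 = -171969841/24045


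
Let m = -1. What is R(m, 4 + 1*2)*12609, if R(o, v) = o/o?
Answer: 12609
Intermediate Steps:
R(o, v) = 1
R(m, 4 + 1*2)*12609 = 1*12609 = 12609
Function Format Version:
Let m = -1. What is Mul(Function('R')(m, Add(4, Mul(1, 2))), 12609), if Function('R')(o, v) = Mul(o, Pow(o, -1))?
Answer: 12609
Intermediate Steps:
Function('R')(o, v) = 1
Mul(Function('R')(m, Add(4, Mul(1, 2))), 12609) = Mul(1, 12609) = 12609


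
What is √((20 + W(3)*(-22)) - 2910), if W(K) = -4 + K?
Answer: 2*I*√717 ≈ 53.554*I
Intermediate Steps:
√((20 + W(3)*(-22)) - 2910) = √((20 + (-4 + 3)*(-22)) - 2910) = √((20 - 1*(-22)) - 2910) = √((20 + 22) - 2910) = √(42 - 2910) = √(-2868) = 2*I*√717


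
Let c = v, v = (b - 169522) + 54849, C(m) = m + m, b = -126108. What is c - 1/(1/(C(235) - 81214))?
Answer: -160037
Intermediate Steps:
C(m) = 2*m
v = -240781 (v = (-126108 - 169522) + 54849 = -295630 + 54849 = -240781)
c = -240781
c - 1/(1/(C(235) - 81214)) = -240781 - 1/(1/(2*235 - 81214)) = -240781 - 1/(1/(470 - 81214)) = -240781 - 1/(1/(-80744)) = -240781 - 1/(-1/80744) = -240781 - 1*(-80744) = -240781 + 80744 = -160037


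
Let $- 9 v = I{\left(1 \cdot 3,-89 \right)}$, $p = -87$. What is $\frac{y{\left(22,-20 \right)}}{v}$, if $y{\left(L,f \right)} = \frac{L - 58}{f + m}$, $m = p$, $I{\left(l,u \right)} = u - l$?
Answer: $\frac{81}{2461} \approx 0.032913$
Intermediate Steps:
$m = -87$
$y{\left(L,f \right)} = \frac{-58 + L}{-87 + f}$ ($y{\left(L,f \right)} = \frac{L - 58}{f - 87} = \frac{-58 + L}{-87 + f}$)
$v = \frac{92}{9}$ ($v = - \frac{-89 - 1 \cdot 3}{9} = - \frac{-89 - 3}{9} = \left(- \frac{1}{9}\right) \left(-92\right) = \frac{92}{9} \approx 10.222$)
$\frac{y{\left(22,-20 \right)}}{v} = \frac{\frac{1}{-87 - 20} \left(-58 + 22\right)}{\frac{92}{9}} = \frac{1}{-107} \left(-36\right) \frac{9}{92} = \left(- \frac{1}{107}\right) \left(-36\right) \frac{9}{92} = \frac{36}{107} \cdot \frac{9}{92} = \frac{81}{2461}$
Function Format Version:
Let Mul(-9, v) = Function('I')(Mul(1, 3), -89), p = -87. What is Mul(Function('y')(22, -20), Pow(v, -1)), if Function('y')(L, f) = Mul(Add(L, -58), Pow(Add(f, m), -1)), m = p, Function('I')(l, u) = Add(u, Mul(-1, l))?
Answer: Rational(81, 2461) ≈ 0.032913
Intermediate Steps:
m = -87
Function('y')(L, f) = Mul(Pow(Add(-87, f), -1), Add(-58, L)) (Function('y')(L, f) = Mul(Add(L, -58), Pow(Add(f, -87), -1)) = Mul(Add(-58, L), Pow(Add(-87, f), -1)) = Mul(Pow(Add(-87, f), -1), Add(-58, L)))
v = Rational(92, 9) (v = Mul(Rational(-1, 9), Add(-89, Mul(-1, Mul(1, 3)))) = Mul(Rational(-1, 9), Add(-89, Mul(-1, 3))) = Mul(Rational(-1, 9), Add(-89, -3)) = Mul(Rational(-1, 9), -92) = Rational(92, 9) ≈ 10.222)
Mul(Function('y')(22, -20), Pow(v, -1)) = Mul(Mul(Pow(Add(-87, -20), -1), Add(-58, 22)), Pow(Rational(92, 9), -1)) = Mul(Mul(Pow(-107, -1), -36), Rational(9, 92)) = Mul(Mul(Rational(-1, 107), -36), Rational(9, 92)) = Mul(Rational(36, 107), Rational(9, 92)) = Rational(81, 2461)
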